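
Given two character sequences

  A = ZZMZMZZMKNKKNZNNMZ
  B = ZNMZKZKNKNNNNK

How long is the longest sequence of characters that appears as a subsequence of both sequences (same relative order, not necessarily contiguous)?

10

Taking Z at A[1]=B[1], then M at A[3]=B[3], then Z at A[4]=B[4], then Z at A[7]=B[6], then K at A[9]=B[7], then N at A[10]=B[8], then K at A[11]=B[9], then N at A[13]=B[11], then N at A[15]=B[12], then N at A[16]=B[13] gives a common subsequence of length 10. The LCS DP gives dp[18][14] = 10, so this is optimal.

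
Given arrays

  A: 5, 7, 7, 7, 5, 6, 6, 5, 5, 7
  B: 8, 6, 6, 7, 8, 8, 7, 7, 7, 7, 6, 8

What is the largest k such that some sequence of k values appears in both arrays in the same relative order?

4

Pick 7 at A[2]=B[8], 7 at A[3]=B[9], 7 at A[4]=B[10], 6 at A[6]=B[11]; all 4 values appear in both, in order. Since dp[10][12] = 4, nothing longer is possible.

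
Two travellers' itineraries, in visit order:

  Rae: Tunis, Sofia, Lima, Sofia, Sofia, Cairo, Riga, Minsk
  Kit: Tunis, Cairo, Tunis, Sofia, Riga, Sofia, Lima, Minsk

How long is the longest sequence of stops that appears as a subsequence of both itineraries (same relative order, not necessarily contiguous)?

4

Pick Tunis (Rae #1, Kit #3), Sofia (Rae #2, Kit #6), Lima (Rae #3, Kit #7), Minsk (Rae #8, Kit #8); all 4 stops appear in both, in order. The LCS DP gives dp[8][8] = 4, so this is optimal.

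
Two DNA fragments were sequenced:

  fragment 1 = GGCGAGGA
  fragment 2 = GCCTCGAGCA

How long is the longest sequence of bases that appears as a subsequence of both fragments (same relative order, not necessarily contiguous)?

Let dp[i][j] be the LCS length of the first i bases of fragment 1 and the first j bases of fragment 2. dp[i][j] = dp[i-1][j-1]+1 when the i-th and j-th bases match, else max(dp[i-1][j], dp[i][j-1]).
    ·  G  C  C  T  C  G  A  G  C  A
 ·  0  0  0  0  0  0  0  0  0  0  0
 G  0  1  1  1  1  1  1  1  1  1  1
 G  0  1  1  1  1  1  2  2  2  2  2
 C  0  1  2  2  2  2  2  2  2  3  3
 G  0  1  2  2  2  2  3  3  3  3  3
 A  0  1  2  2  2  2  3  4  4  4  4
 G  0  1  2  2  2  2  3  4  5  5  5
 G  0  1  2  2  2  2  3  4  5  5  5
 A  0  1  2  2  2  2  3  4  5  5  6
dp[8][10] = 6. One LCS (by backtracking along matches): GCGAGA.

6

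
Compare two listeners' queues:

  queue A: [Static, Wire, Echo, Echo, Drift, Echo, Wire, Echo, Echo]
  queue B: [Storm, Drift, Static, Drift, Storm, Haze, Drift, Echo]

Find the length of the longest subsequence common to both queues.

3

One common subsequence of length 3: Static (queue A #1, queue B #3) → Drift (queue A #5, queue B #7) → Echo (queue A #9, queue B #8). dp[9][8] = 3 confirms this is the maximum.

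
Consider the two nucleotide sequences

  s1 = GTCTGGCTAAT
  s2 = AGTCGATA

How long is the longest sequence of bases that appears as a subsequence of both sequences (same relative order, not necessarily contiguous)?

Let dp[i][j] be the LCS length of the first i bases of s1 and the first j bases of s2. dp[i][j] = dp[i-1][j-1]+1 when the i-th and j-th bases match, else max(dp[i-1][j], dp[i][j-1]).
    ·  A  G  T  C  G  A  T  A
 ·  0  0  0  0  0  0  0  0  0
 G  0  0  1  1  1  1  1  1  1
 T  0  0  1  2  2  2  2  2  2
 C  0  0  1  2  3  3  3  3  3
 T  0  0  1  2  3  3  3  4  4
 G  0  0  1  2  3  4  4  4  4
 G  0  0  1  2  3  4  4  4  4
 C  0  0  1  2  3  4  4  4  4
 T  0  0  1  2  3  4  4  5  5
 A  0  1  1  2  3  4  5  5  6
 A  0  1  1  2  3  4  5  5  6
 T  0  1  1  2  3  4  5  6  6
dp[11][8] = 6. One LCS (by backtracking along matches): GTCGTA.

6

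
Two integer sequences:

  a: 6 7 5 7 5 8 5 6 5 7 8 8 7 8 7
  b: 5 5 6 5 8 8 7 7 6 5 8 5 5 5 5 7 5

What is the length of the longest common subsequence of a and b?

9

One common subsequence of length 9: 5 (a #5, b #1); then 5 (a #7, b #2); then 6 (a #8, b #3); then 5 (a #9, b #4); then 8 (a #11, b #5); then 8 (a #12, b #6); then 7 (a #13, b #8); then 8 (a #14, b #11); then 7 (a #15, b #16), and the DP table's final entry dp[15][17] is also 9, so no common subsequence is longer.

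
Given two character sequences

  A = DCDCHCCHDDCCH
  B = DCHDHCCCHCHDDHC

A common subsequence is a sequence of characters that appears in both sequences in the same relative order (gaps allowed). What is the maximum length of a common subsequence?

10

One common subsequence of length 10: D (A #1, B #1) → C (A #2, B #2) → D (A #3, B #4) → C (A #4, B #8) → H (A #5, B #9) → C (A #7, B #10) → H (A #8, B #11) → D (A #9, B #12) → D (A #10, B #13) → C (A #12, B #15). The LCS DP gives dp[13][15] = 10, so this is optimal.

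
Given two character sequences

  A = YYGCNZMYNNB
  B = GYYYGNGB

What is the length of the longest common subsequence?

Taking Y (A #1, B #3) → Y (A #2, B #4) → G (A #3, B #5) → N (A #5, B #6) → B (A #11, B #8) gives a common subsequence of length 5. dp[11][8] = 5 confirms this is the maximum.

5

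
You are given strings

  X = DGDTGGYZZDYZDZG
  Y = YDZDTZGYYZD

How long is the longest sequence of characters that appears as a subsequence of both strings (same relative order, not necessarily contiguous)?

Pick D [1,2], D [3,4], T [4,5], G [6,7], Y [7,8], Y [11,9], Z [12,10], D [13,11]; all 8 characters appear in both, in order. dp[15][11] = 8 confirms this is the maximum.

8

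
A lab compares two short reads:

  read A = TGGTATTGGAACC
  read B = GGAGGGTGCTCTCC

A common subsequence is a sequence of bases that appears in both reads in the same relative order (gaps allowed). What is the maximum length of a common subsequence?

Pick G (read A #2, read B #5), G (read A #3, read B #6), T (read A #4, read B #7), T (read A #6, read B #10), T (read A #7, read B #12), C (read A #12, read B #13), C (read A #13, read B #14); all 7 bases appear in both, in order. dp[13][14] = 7 confirms this is the maximum.

7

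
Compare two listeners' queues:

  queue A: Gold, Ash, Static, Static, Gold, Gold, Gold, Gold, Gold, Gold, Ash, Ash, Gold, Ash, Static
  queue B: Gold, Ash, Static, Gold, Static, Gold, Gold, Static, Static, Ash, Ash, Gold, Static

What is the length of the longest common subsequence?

10

Pick Gold [1,1], then Ash [2,2], then Static [3,3], then Static [4,5], then Gold [5,6], then Gold [6,7], then Ash [11,10], then Ash [12,11], then Gold [13,12], then Static [15,13]; all 10 songs appear in both, in order, and the DP table's final entry dp[15][13] is also 10, so no common subsequence is longer.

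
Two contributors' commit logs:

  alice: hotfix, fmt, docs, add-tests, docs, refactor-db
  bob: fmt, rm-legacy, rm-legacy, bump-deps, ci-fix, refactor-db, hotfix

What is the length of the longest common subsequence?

2

Taking fmt (alice #2, bob #1), refactor-db (alice #6, bob #6) gives a common subsequence of length 2. The LCS DP gives dp[6][7] = 2, so this is optimal.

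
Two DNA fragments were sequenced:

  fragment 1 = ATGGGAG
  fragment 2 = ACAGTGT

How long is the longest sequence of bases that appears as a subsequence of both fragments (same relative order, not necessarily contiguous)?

3

Pick A [1,3], T [2,5], G [3,6]; all 3 bases appear in both, in order. dp[7][7] = 3 confirms this is the maximum.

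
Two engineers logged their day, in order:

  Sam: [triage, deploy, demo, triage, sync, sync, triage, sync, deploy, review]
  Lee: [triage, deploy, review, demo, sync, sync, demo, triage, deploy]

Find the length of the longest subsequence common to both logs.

7

One common subsequence of length 7: triage at Sam[1]=Lee[1]; then deploy at Sam[2]=Lee[2]; then demo at Sam[3]=Lee[4]; then sync at Sam[5]=Lee[5]; then sync at Sam[6]=Lee[6]; then triage at Sam[7]=Lee[8]; then deploy at Sam[9]=Lee[9]. The LCS DP gives dp[10][9] = 7, so this is optimal.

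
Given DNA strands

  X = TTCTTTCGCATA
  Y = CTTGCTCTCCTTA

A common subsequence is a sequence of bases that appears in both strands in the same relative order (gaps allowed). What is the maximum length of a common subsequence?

9

Match T [1,2], then T [2,3], then C [3,5], then T [4,6], then T [6,8], then C [7,9], then C [9,10], then T [11,12], then A [12,13] — 9 bases in the same relative order in both. The LCS DP gives dp[12][13] = 9, so this is optimal.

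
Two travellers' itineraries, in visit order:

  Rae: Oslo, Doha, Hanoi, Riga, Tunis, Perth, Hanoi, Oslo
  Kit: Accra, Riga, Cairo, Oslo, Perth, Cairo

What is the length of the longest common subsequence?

2

Match Oslo [1,4]; then Perth [6,5] — 2 stops in the same relative order in both. Since dp[8][6] = 2, nothing longer is possible.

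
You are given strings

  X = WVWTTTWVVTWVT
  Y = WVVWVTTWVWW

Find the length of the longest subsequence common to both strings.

Taking W (X #1, Y #1); then V (X #2, Y #3); then W (X #3, Y #4); then T (X #5, Y #6); then T (X #6, Y #7); then W (X #7, Y #8); then V (X #8, Y #9); then W (X #11, Y #11) gives a common subsequence of length 8, and the DP table's final entry dp[13][11] is also 8, so no common subsequence is longer.

8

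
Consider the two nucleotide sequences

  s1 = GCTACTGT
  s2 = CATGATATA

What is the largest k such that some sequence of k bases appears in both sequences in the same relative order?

Pick C (s1 #2, s2 #1); then T (s1 #3, s2 #3); then A (s1 #4, s2 #5); then T (s1 #6, s2 #6); then T (s1 #8, s2 #8); all 5 bases appear in both, in order, and the DP table's final entry dp[8][9] is also 5, so no common subsequence is longer.

5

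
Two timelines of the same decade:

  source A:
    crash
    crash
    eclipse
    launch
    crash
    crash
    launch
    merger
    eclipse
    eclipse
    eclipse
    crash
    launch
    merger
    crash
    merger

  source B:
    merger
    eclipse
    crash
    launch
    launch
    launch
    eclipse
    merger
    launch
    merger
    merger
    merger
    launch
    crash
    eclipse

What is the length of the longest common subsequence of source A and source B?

7

One common subsequence of length 7: crash (source A #1, source B #3), launch (source A #4, source B #5), launch (source A #7, source B #6), merger (source A #8, source B #8), launch (source A #13, source B #9), merger (source A #14, source B #12), crash (source A #15, source B #14). Since dp[16][15] = 7, nothing longer is possible.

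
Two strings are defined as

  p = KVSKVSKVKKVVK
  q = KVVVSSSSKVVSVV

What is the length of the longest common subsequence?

8

One common subsequence of length 8: K at p[1]=q[1] → V at p[2]=q[4] → S at p[3]=q[8] → K at p[4]=q[9] → V at p[5]=q[11] → S at p[6]=q[12] → V at p[11]=q[13] → V at p[12]=q[14]. Since dp[13][14] = 8, nothing longer is possible.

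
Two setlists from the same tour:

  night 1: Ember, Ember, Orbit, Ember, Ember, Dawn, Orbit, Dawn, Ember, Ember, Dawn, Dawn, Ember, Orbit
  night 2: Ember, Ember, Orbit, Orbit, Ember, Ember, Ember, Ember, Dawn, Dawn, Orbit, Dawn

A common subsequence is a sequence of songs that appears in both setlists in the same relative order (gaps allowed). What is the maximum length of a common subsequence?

Taking Ember [1,1], then Ember [2,2], then Orbit [3,4], then Ember [4,5], then Ember [5,6], then Ember [9,7], then Ember [10,8], then Dawn [11,9], then Dawn [12,10], then Orbit [14,11] gives a common subsequence of length 10, and the DP table's final entry dp[14][12] is also 10, so no common subsequence is longer.

10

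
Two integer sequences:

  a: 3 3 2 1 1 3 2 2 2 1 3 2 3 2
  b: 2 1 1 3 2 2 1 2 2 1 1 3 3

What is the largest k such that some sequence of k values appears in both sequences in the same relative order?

Taking 2 (a #3, b #1), 1 (a #4, b #2), 1 (a #5, b #3), 3 (a #6, b #4), 2 (a #7, b #6), 2 (a #8, b #8), 2 (a #9, b #9), 1 (a #10, b #11), 3 (a #11, b #12), 3 (a #13, b #13) gives a common subsequence of length 10. The LCS DP gives dp[14][13] = 10, so this is optimal.

10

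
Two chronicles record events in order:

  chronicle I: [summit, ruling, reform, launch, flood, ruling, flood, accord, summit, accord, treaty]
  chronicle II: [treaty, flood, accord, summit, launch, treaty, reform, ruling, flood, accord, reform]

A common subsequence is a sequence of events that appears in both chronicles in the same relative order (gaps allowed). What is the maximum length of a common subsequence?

5

Taking summit [1,4] → reform [3,7] → ruling [6,8] → flood [7,9] → accord [8,10] gives a common subsequence of length 5. The LCS DP gives dp[11][11] = 5, so this is optimal.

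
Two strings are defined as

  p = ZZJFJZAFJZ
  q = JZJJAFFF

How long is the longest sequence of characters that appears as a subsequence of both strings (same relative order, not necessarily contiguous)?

5

Pick Z at p[2]=q[2], J at p[3]=q[3], J at p[5]=q[4], A at p[7]=q[5], F at p[8]=q[8]; all 5 characters appear in both, in order, and the DP table's final entry dp[10][8] is also 5, so no common subsequence is longer.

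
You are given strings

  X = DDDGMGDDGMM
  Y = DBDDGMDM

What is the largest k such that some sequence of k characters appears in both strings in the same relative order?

7

Taking D at X[1]=Y[1] → D at X[2]=Y[3] → D at X[3]=Y[4] → G at X[4]=Y[5] → M at X[5]=Y[6] → D at X[8]=Y[7] → M at X[11]=Y[8] gives a common subsequence of length 7, and the DP table's final entry dp[11][8] is also 7, so no common subsequence is longer.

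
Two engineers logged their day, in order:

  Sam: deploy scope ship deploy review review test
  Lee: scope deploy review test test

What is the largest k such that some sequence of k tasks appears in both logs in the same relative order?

4

Match scope (Sam #2, Lee #1), then deploy (Sam #4, Lee #2), then review (Sam #5, Lee #3), then test (Sam #7, Lee #5) — 4 tasks in the same relative order in both. dp[7][5] = 4 confirms this is the maximum.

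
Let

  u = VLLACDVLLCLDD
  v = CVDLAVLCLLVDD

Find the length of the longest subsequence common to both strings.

9

Pick V at u[1]=v[2], then L at u[3]=v[4], then A at u[4]=v[5], then V at u[7]=v[6], then L at u[8]=v[7], then L at u[9]=v[9], then L at u[11]=v[10], then D at u[12]=v[12], then D at u[13]=v[13]; all 9 characters appear in both, in order, and the DP table's final entry dp[13][13] is also 9, so no common subsequence is longer.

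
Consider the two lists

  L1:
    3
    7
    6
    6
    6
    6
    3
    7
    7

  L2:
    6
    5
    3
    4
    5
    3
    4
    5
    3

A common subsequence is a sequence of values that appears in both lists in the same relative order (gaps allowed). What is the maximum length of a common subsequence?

Match 3 (L1 #1, L2 #6); then 3 (L1 #7, L2 #9) — 2 values in the same relative order in both. dp[9][9] = 2 confirms this is the maximum.

2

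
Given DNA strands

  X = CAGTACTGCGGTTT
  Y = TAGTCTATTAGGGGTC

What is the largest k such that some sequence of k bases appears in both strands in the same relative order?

Match A [2,2], G [3,3], T [4,6], A [5,7], T [7,9], G [8,12], G [10,13], G [11,14], T [12,15] — 9 bases in the same relative order in both. Since dp[14][16] = 9, nothing longer is possible.

9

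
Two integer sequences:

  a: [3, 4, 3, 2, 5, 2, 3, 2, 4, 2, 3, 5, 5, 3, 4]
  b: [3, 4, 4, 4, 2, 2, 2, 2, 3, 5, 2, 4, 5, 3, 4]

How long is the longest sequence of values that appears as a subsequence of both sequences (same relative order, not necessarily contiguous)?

11

Pick 3 [1,1], then 4 [2,4], then 2 [4,5], then 2 [6,6], then 2 [8,7], then 2 [10,8], then 3 [11,9], then 5 [12,10], then 5 [13,13], then 3 [14,14], then 4 [15,15]; all 11 values appear in both, in order. The LCS DP gives dp[15][15] = 11, so this is optimal.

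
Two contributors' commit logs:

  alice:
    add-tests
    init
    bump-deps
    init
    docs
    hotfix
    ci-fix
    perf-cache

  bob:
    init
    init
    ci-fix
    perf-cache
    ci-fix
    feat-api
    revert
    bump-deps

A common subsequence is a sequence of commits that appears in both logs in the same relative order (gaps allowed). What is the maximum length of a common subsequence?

One common subsequence of length 4: init (alice #2, bob #1), init (alice #4, bob #2), ci-fix (alice #7, bob #3), perf-cache (alice #8, bob #4). The LCS DP gives dp[8][8] = 4, so this is optimal.

4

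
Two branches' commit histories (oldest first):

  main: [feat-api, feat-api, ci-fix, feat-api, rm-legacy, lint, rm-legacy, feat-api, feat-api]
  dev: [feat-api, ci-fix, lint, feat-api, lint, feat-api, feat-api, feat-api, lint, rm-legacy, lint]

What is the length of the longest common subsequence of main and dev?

6

Taking feat-api [2,1] → ci-fix [3,2] → feat-api [4,4] → lint [6,5] → feat-api [8,7] → feat-api [9,8] gives a common subsequence of length 6. The LCS DP gives dp[9][11] = 6, so this is optimal.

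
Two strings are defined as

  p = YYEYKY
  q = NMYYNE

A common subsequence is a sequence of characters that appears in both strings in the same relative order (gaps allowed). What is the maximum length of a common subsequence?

3

Taking Y at p[1]=q[3], then Y at p[2]=q[4], then E at p[3]=q[6] gives a common subsequence of length 3. Since dp[6][6] = 3, nothing longer is possible.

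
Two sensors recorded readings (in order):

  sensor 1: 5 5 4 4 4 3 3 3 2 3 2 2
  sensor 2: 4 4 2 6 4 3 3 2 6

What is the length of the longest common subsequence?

6

Let dp[i][j] be the LCS length of the first i values of sensor 1 and the first j values of sensor 2. dp[i][j] = dp[i-1][j-1]+1 when the i-th and j-th values match, else max(dp[i-1][j], dp[i][j-1]).
    ·  4  4  2  6  4  3  3  2  6
 ·  0  0  0  0  0  0  0  0  0  0
 5  0  0  0  0  0  0  0  0  0  0
 5  0  0  0  0  0  0  0  0  0  0
 4  0  1  1  1  1  1  1  1  1  1
 4  0  1  2  2  2  2  2  2  2  2
 4  0  1  2  2  2  3  3  3  3  3
 3  0  1  2  2  2  3  4  4  4  4
 3  0  1  2  2  2  3  4  5  5  5
 3  0  1  2  2  2  3  4  5  5  5
 2  0  1  2  3  3  3  4  5  6  6
 3  0  1  2  3  3  3  4  5  6  6
 2  0  1  2  3  3  3  4  5  6  6
 2  0  1  2  3  3  3  4  5  6  6
dp[12][9] = 6. One LCS (by backtracking along matches): 4, 4, 4, 3, 3, 2.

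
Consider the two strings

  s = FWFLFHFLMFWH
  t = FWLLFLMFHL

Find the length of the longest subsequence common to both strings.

Let dp[i][j] be the LCS length of the first i characters of s and the first j characters of t. dp[i][j] = dp[i-1][j-1]+1 when the i-th and j-th characters match, else max(dp[i-1][j], dp[i][j-1]).
    ·  F  W  L  L  F  L  M  F  H  L
 ·  0  0  0  0  0  0  0  0  0  0  0
 F  0  1  1  1  1  1  1  1  1  1  1
 W  0  1  2  2  2  2  2  2  2  2  2
 F  0  1  2  2  2  3  3  3  3  3  3
 L  0  1  2  3  3  3  4  4  4  4  4
 F  0  1  2  3  3  4  4  4  5  5  5
 H  0  1  2  3  3  4  4  4  5  6  6
 F  0  1  2  3  3  4  4  4  5  6  6
 L  0  1  2  3  4  4  5  5  5  6  7
 M  0  1  2  3  4  4  5  6  6  6  7
 F  0  1  2  3  4  5  5  6  7  7  7
 W  0  1  2  3  4  5  5  6  7  7  7
 H  0  1  2  3  4  5  5  6  7  8  8
dp[12][10] = 8. One LCS (by backtracking along matches): FWLFLMFH.

8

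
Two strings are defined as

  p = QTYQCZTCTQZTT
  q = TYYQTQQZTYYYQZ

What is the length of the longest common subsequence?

Pick Q at p[1]=q[4], T at p[2]=q[5], Q at p[4]=q[7], Z at p[6]=q[8], T at p[7]=q[9], Q at p[10]=q[13], Z at p[11]=q[14]; all 7 characters appear in both, in order. The LCS DP gives dp[13][14] = 7, so this is optimal.

7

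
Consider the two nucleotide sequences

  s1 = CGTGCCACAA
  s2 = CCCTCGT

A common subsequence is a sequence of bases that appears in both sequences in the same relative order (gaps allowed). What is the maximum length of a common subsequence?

4

Match C (s1 #1, s2 #1), then C (s1 #5, s2 #2), then C (s1 #6, s2 #3), then C (s1 #8, s2 #5) — 4 bases in the same relative order in both, and the DP table's final entry dp[10][7] is also 4, so no common subsequence is longer.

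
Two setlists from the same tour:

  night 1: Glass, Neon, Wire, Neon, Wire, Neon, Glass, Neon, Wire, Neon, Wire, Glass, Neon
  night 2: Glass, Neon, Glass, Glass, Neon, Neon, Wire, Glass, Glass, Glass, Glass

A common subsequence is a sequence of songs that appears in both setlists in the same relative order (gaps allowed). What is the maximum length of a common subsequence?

7

Pick Glass (night 1 #1, night 2 #1), then Neon (night 1 #2, night 2 #2), then Glass (night 1 #7, night 2 #4), then Neon (night 1 #8, night 2 #5), then Neon (night 1 #10, night 2 #6), then Wire (night 1 #11, night 2 #7), then Glass (night 1 #12, night 2 #11); all 7 songs appear in both, in order, and the DP table's final entry dp[13][11] is also 7, so no common subsequence is longer.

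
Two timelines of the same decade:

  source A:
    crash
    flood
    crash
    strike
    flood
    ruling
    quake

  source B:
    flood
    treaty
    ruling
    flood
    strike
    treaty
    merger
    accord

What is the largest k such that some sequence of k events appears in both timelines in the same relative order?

Taking flood (source A #2, source B #4); then strike (source A #4, source B #5) gives a common subsequence of length 2. dp[7][8] = 2 confirms this is the maximum.

2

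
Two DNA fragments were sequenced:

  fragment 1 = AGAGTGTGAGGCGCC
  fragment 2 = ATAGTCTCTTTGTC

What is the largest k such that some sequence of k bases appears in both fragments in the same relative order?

Taking A at fragment 1[1]=fragment 2[1] → A at fragment 1[3]=fragment 2[3] → G at fragment 1[4]=fragment 2[4] → T at fragment 1[5]=fragment 2[5] → T at fragment 1[7]=fragment 2[7] → C at fragment 1[12]=fragment 2[8] → G at fragment 1[13]=fragment 2[12] → C at fragment 1[15]=fragment 2[14] gives a common subsequence of length 8. dp[15][14] = 8 confirms this is the maximum.

8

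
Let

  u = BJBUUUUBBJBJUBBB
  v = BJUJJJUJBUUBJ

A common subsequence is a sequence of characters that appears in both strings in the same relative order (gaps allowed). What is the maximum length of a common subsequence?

One common subsequence of length 8: B (u #1, v #1), J (u #2, v #2), U (u #4, v #3), U (u #5, v #7), U (u #6, v #10), U (u #7, v #11), B (u #11, v #12), J (u #12, v #13). Since dp[16][13] = 8, nothing longer is possible.

8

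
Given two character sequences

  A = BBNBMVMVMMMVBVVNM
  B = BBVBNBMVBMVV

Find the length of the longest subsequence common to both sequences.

Taking B [1,2], then B [2,4], then N [3,5], then B [4,6], then M [5,7], then V [6,8], then M [11,10], then V [14,11], then V [15,12] gives a common subsequence of length 9. Since dp[17][12] = 9, nothing longer is possible.

9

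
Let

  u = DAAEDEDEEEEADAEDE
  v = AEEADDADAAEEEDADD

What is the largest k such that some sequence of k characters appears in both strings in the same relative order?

10

Pick A at u[2]=v[1], then A at u[3]=v[4], then D at u[5]=v[6], then D at u[7]=v[8], then E at u[8]=v[11], then E at u[9]=v[12], then E at u[10]=v[13], then A at u[12]=v[15], then D at u[13]=v[16], then D at u[16]=v[17]; all 10 characters appear in both, in order. Since dp[17][17] = 10, nothing longer is possible.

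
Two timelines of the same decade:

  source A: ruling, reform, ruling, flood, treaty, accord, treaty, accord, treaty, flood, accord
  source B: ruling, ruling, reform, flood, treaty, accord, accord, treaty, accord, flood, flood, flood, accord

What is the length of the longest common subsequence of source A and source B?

Taking ruling [1,2]; then reform [2,3]; then flood [4,4]; then treaty [5,5]; then accord [6,7]; then treaty [7,8]; then accord [8,9]; then flood [10,12]; then accord [11,13] gives a common subsequence of length 9. The LCS DP gives dp[11][13] = 9, so this is optimal.

9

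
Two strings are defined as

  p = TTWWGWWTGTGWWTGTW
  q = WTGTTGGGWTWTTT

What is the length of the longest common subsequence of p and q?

Pick T (p #1, q #4), T (p #2, q #5), G (p #5, q #6), G (p #9, q #7), G (p #11, q #8), W (p #12, q #9), W (p #13, q #11), T (p #14, q #13), T (p #16, q #14); all 9 characters appear in both, in order. dp[17][14] = 9 confirms this is the maximum.

9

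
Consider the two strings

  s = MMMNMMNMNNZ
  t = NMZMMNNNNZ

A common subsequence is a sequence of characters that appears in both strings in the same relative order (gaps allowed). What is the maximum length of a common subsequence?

Match M [1,2], then M [2,4], then M [3,5], then N [4,6], then N [7,7], then N [9,8], then N [10,9], then Z [11,10] — 8 characters in the same relative order in both. The LCS DP gives dp[11][10] = 8, so this is optimal.

8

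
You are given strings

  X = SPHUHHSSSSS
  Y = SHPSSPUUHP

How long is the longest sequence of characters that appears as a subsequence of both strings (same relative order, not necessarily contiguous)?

4

One common subsequence of length 4: S (X #1, Y #5) → P (X #2, Y #6) → U (X #4, Y #8) → H (X #5, Y #9). The LCS DP gives dp[11][10] = 4, so this is optimal.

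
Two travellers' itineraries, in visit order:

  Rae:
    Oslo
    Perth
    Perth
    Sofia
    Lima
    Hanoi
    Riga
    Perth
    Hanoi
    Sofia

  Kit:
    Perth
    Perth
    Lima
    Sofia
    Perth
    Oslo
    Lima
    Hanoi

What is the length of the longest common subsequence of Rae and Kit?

5

Pick Perth [2,1] → Perth [3,2] → Sofia [4,4] → Lima [5,7] → Hanoi [9,8]; all 5 stops appear in both, in order, and the DP table's final entry dp[10][8] is also 5, so no common subsequence is longer.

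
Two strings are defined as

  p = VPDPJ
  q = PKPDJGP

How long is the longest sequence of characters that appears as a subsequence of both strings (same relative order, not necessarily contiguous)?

Let dp[i][j] be the LCS length of the first i characters of p and the first j characters of q. dp[i][j] = dp[i-1][j-1]+1 when the i-th and j-th characters match, else max(dp[i-1][j], dp[i][j-1]).
    ·  P  K  P  D  J  G  P
 ·  0  0  0  0  0  0  0  0
 V  0  0  0  0  0  0  0  0
 P  0  1  1  1  1  1  1  1
 D  0  1  1  1  2  2  2  2
 P  0  1  1  2  2  2  2  3
 J  0  1  1  2  2  3  3  3
dp[5][7] = 3. One LCS (by backtracking along matches): PDP.

3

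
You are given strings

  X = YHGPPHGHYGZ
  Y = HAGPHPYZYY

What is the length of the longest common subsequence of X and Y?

Taking H (X #2, Y #1), G (X #3, Y #3), P (X #4, Y #4), P (X #5, Y #6), Y (X #9, Y #7), Z (X #11, Y #8) gives a common subsequence of length 6, and the DP table's final entry dp[11][10] is also 6, so no common subsequence is longer.

6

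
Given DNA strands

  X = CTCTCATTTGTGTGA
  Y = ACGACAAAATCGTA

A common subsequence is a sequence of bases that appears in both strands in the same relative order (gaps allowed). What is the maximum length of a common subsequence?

Match C [1,2], C [3,5], T [4,10], C [5,11], G [12,12], T [13,13], A [15,14] — 7 bases in the same relative order in both. dp[15][14] = 7 confirms this is the maximum.

7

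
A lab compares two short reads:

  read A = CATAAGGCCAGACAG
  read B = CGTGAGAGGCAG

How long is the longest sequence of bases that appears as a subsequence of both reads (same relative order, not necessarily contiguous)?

Taking C (read A #1, read B #1) → T (read A #3, read B #3) → A (read A #4, read B #5) → A (read A #5, read B #7) → G (read A #7, read B #8) → G (read A #11, read B #9) → C (read A #13, read B #10) → A (read A #14, read B #11) → G (read A #15, read B #12) gives a common subsequence of length 9, and the DP table's final entry dp[15][12] is also 9, so no common subsequence is longer.

9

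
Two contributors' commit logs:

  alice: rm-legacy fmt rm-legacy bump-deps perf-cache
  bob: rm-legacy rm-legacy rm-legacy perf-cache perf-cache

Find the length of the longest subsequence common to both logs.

3

Pick rm-legacy [1,2], then rm-legacy [3,3], then perf-cache [5,5]; all 3 commits appear in both, in order. The LCS DP gives dp[5][5] = 3, so this is optimal.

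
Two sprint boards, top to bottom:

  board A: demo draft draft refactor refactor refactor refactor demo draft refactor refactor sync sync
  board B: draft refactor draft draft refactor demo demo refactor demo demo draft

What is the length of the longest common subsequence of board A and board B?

6

Match draft [2,3] → draft [3,4] → refactor [4,5] → refactor [5,8] → demo [8,10] → draft [9,11] — 6 tasks in the same relative order in both. The LCS DP gives dp[13][11] = 6, so this is optimal.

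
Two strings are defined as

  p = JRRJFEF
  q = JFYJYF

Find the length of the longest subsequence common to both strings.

3

Match J (p #1, q #1), J (p #4, q #4), F (p #7, q #6) — 3 characters in the same relative order in both. Since dp[7][6] = 3, nothing longer is possible.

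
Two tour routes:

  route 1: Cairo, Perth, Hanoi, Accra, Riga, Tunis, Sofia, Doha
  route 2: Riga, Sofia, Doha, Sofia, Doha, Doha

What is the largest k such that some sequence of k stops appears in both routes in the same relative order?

Match Riga [5,1] → Sofia [7,4] → Doha [8,6] — 3 stops in the same relative order in both. The LCS DP gives dp[8][6] = 3, so this is optimal.

3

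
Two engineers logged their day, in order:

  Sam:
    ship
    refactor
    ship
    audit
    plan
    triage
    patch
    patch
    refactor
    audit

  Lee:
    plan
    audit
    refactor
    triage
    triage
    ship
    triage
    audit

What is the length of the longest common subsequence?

Taking refactor [2,3] → ship [3,6] → triage [6,7] → audit [10,8] gives a common subsequence of length 4. dp[10][8] = 4 confirms this is the maximum.

4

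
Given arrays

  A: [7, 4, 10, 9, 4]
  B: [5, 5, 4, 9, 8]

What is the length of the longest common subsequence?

Match 4 [2,3], then 9 [4,4] — 2 values in the same relative order in both. Since dp[5][5] = 2, nothing longer is possible.

2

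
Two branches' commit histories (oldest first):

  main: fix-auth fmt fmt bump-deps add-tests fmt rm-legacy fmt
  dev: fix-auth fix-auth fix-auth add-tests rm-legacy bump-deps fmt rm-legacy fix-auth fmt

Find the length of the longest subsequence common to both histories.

Taking fix-auth at main[1]=dev[3], then bump-deps at main[4]=dev[6], then fmt at main[6]=dev[7], then rm-legacy at main[7]=dev[8], then fmt at main[8]=dev[10] gives a common subsequence of length 5, and the DP table's final entry dp[8][10] is also 5, so no common subsequence is longer.

5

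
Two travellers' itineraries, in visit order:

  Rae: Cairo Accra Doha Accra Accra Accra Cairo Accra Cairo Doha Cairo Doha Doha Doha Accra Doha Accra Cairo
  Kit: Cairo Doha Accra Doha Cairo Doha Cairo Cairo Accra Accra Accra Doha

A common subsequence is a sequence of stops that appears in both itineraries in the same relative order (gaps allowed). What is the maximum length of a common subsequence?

8

One common subsequence of length 8: Cairo (Rae #1, Kit #1) → Accra (Rae #2, Kit #3) → Doha (Rae #3, Kit #4) → Cairo (Rae #7, Kit #5) → Cairo (Rae #9, Kit #7) → Cairo (Rae #11, Kit #8) → Accra (Rae #15, Kit #11) → Doha (Rae #16, Kit #12). Since dp[18][12] = 8, nothing longer is possible.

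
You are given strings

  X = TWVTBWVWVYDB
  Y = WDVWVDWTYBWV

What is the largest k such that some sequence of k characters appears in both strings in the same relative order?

Let dp[i][j] be the LCS length of the first i characters of X and the first j characters of Y. dp[i][j] = dp[i-1][j-1]+1 when the i-th and j-th characters match, else max(dp[i-1][j], dp[i][j-1]).
    ·  W  D  V  W  V  D  W  T  Y  B  W  V
 ·  0  0  0  0  0  0  0  0  0  0  0  0  0
 T  0  0  0  0  0  0  0  0  1  1  1  1  1
 W  0  1  1  1  1  1  1  1  1  1  1  2  2
 V  0  1  1  2  2  2  2  2  2  2  2  2  3
 T  0  1  1  2  2  2  2  2  3  3  3  3  3
 B  0  1  1  2  2  2  2  2  3  3  4  4  4
 W  0  1  1  2  3  3  3  3  3  3  4  5  5
 V  0  1  1  2  3  4  4  4  4  4  4  5  6
 W  0  1  1  2  3  4  4  5  5  5  5  5  6
 V  0  1  1  2  3  4  4  5  5  5  5  5  6
 Y  0  1  1  2  3  4  4  5  5  6  6  6  6
 D  0  1  2  2  3  4  5  5  5  6  6  6  6
 B  0  1  2  2  3  4  5  5  5  6  7  7  7
dp[12][12] = 7. One LCS (by backtracking along matches): WVWVWYB.

7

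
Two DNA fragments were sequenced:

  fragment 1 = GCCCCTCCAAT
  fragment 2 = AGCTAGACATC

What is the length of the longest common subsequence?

Let dp[i][j] be the LCS length of the first i bases of fragment 1 and the first j bases of fragment 2. dp[i][j] = dp[i-1][j-1]+1 when the i-th and j-th bases match, else max(dp[i-1][j], dp[i][j-1]).
    ·  A  G  C  T  A  G  A  C  A  T  C
 ·  0  0  0  0  0  0  0  0  0  0  0  0
 G  0  0  1  1  1  1  1  1  1  1  1  1
 C  0  0  1  2  2  2  2  2  2  2  2  2
 C  0  0  1  2  2  2  2  2  3  3  3  3
 C  0  0  1  2  2  2  2  2  3  3  3  4
 C  0  0  1  2  2  2  2  2  3  3  3  4
 T  0  0  1  2  3  3  3  3  3  3  4  4
 C  0  0  1  2  3  3  3  3  4  4  4  5
 C  0  0  1  2  3  3  3  3  4  4  4  5
 A  0  1  1  2  3  4  4  4  4  5  5  5
 A  0  1  1  2  3  4  4  5  5  5  5  5
 T  0  1  1  2  3  4  4  5  5  5  6  6
dp[11][11] = 6. One LCS (by backtracking along matches): GCTCAT.

6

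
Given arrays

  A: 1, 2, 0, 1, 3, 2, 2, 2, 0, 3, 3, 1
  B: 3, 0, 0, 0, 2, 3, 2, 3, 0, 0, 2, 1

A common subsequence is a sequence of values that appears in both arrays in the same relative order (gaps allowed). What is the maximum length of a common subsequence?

Pick 2 (A #2, B #5); then 3 (A #5, B #6); then 2 (A #6, B #7); then 2 (A #8, B #11); then 1 (A #12, B #12); all 5 values appear in both, in order. dp[12][12] = 5 confirms this is the maximum.

5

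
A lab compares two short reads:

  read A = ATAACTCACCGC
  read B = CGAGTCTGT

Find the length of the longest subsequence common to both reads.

5

One common subsequence of length 5: A [1,3], then T [2,5], then C [5,6], then T [6,7], then G [11,8]. Since dp[12][9] = 5, nothing longer is possible.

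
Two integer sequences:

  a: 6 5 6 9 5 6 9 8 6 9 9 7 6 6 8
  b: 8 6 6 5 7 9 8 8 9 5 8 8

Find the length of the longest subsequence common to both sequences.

Taking 6 at a[1]=b[2]; then 6 at a[3]=b[3]; then 5 at a[5]=b[4]; then 9 at a[7]=b[6]; then 8 at a[8]=b[8]; then 9 at a[10]=b[9]; then 8 at a[15]=b[12] gives a common subsequence of length 7, and the DP table's final entry dp[15][12] is also 7, so no common subsequence is longer.

7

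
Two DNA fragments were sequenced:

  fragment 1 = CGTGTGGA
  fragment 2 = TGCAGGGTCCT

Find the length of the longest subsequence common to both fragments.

4

One common subsequence of length 4: C [1,3], G [2,7], T [3,8], T [5,11], and the DP table's final entry dp[8][11] is also 4, so no common subsequence is longer.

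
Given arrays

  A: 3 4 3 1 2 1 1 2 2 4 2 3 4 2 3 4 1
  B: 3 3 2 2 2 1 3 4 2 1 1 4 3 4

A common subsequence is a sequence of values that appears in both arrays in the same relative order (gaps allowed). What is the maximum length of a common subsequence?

Taking 3 [1,1] → 3 [3,2] → 2 [5,3] → 2 [8,4] → 2 [9,5] → 4 [10,8] → 2 [11,9] → 4 [13,12] → 3 [15,13] → 4 [16,14] gives a common subsequence of length 10. The LCS DP gives dp[17][14] = 10, so this is optimal.

10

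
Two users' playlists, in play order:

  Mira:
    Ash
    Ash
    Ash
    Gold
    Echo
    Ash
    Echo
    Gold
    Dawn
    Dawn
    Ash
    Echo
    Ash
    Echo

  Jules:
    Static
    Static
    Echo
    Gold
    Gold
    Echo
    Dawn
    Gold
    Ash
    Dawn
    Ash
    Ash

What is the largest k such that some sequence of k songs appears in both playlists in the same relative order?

Pick Gold (Mira #4, Jules #5) → Echo (Mira #5, Jules #6) → Ash (Mira #6, Jules #9) → Dawn (Mira #10, Jules #10) → Ash (Mira #11, Jules #11) → Ash (Mira #13, Jules #12); all 6 songs appear in both, in order. dp[14][12] = 6 confirms this is the maximum.

6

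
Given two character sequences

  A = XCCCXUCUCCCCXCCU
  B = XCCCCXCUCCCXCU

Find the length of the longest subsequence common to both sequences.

Taking X at A[1]=B[1]; then C at A[2]=B[3]; then C at A[3]=B[4]; then C at A[4]=B[5]; then X at A[5]=B[6]; then C at A[7]=B[7]; then U at A[8]=B[8]; then C at A[10]=B[9]; then C at A[11]=B[10]; then C at A[12]=B[11]; then X at A[13]=B[12]; then C at A[15]=B[13]; then U at A[16]=B[14] gives a common subsequence of length 13. The LCS DP gives dp[16][14] = 13, so this is optimal.

13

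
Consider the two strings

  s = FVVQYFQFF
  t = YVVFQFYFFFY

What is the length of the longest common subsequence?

Let dp[i][j] be the LCS length of the first i characters of s and the first j characters of t. dp[i][j] = dp[i-1][j-1]+1 when the i-th and j-th characters match, else max(dp[i-1][j], dp[i][j-1]).
    ·  Y  V  V  F  Q  F  Y  F  F  F  Y
 ·  0  0  0  0  0  0  0  0  0  0  0  0
 F  0  0  0  0  1  1  1  1  1  1  1  1
 V  0  0  1  1  1  1  1  1  1  1  1  1
 V  0  0  1  2  2  2  2  2  2  2  2  2
 Q  0  0  1  2  2  3  3  3  3  3  3  3
 Y  0  1  1  2  2  3  3  4  4  4  4  4
 F  0  1  1  2  3  3  4  4  5  5  5  5
 Q  0  1  1  2  3  4  4  4  5  5  5  5
 F  0  1  1  2  3  4  5  5  5  6  6  6
 F  0  1  1  2  3  4  5  5  6  6  7  7
dp[9][11] = 7. One LCS (by backtracking along matches): VVQYFFF.

7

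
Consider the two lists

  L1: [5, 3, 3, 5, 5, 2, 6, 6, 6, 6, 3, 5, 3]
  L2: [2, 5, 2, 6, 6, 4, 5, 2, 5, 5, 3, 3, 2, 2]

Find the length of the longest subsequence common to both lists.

Match 5 [5,2], then 2 [6,3], then 6 [7,4], then 6 [8,5], then 3 [11,11], then 3 [13,12] — 6 values in the same relative order in both. The LCS DP gives dp[13][14] = 6, so this is optimal.

6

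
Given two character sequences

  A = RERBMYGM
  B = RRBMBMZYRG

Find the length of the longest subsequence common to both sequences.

6

Taking R (A #1, B #1), then R (A #3, B #2), then B (A #4, B #5), then M (A #5, B #6), then Y (A #6, B #8), then G (A #7, B #10) gives a common subsequence of length 6. dp[8][10] = 6 confirms this is the maximum.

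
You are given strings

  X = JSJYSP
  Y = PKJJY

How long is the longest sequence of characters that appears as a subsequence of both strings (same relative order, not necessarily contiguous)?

3

One common subsequence of length 3: J (X #1, Y #3), then J (X #3, Y #4), then Y (X #4, Y #5), and the DP table's final entry dp[6][5] is also 3, so no common subsequence is longer.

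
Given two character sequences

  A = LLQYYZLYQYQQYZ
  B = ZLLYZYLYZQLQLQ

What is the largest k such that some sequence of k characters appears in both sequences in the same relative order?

Match L at A[1]=B[2], then L at A[2]=B[3], then Y at A[4]=B[4], then Y at A[5]=B[6], then L at A[7]=B[7], then Y at A[8]=B[8], then Q at A[9]=B[10], then Q at A[11]=B[12], then Q at A[12]=B[14] — 9 characters in the same relative order in both, and the DP table's final entry dp[14][14] is also 9, so no common subsequence is longer.

9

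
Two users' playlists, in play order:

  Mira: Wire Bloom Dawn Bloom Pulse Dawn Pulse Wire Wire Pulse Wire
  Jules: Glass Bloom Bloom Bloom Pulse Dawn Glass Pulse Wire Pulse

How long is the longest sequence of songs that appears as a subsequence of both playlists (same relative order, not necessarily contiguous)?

One common subsequence of length 7: Bloom at Mira[2]=Jules[3] → Bloom at Mira[4]=Jules[4] → Pulse at Mira[5]=Jules[5] → Dawn at Mira[6]=Jules[6] → Pulse at Mira[7]=Jules[8] → Wire at Mira[9]=Jules[9] → Pulse at Mira[10]=Jules[10]. dp[11][10] = 7 confirms this is the maximum.

7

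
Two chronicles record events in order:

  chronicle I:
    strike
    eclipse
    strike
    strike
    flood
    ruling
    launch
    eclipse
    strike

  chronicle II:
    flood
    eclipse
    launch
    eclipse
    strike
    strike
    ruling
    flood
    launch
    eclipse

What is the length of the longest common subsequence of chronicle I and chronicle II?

6

Taking eclipse [2,4] → strike [3,5] → strike [4,6] → flood [5,8] → launch [7,9] → eclipse [8,10] gives a common subsequence of length 6, and the DP table's final entry dp[9][10] is also 6, so no common subsequence is longer.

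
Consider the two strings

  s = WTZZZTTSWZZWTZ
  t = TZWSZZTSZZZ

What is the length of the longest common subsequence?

Taking T (s #2, t #1); then Z (s #3, t #2); then Z (s #4, t #5); then Z (s #5, t #6); then T (s #7, t #7); then S (s #8, t #8); then Z (s #10, t #9); then Z (s #11, t #10); then Z (s #14, t #11) gives a common subsequence of length 9. The LCS DP gives dp[14][11] = 9, so this is optimal.

9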